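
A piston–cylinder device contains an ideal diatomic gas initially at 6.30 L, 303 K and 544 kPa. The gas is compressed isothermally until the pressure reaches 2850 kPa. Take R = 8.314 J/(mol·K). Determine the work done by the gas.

-5680 J

n = P₁V₁/(RT₁) = 544×6.30/(8.314×303) = 1.36 mol.
Isothermal: T stays 303 K; PV = const ⇒ V₂ = 1.20 L, P₂ = 2850 kPa.
W = nRT ln(V₂/V₁) = 1.36×8.314×303×ln(0.191) = -5680 J.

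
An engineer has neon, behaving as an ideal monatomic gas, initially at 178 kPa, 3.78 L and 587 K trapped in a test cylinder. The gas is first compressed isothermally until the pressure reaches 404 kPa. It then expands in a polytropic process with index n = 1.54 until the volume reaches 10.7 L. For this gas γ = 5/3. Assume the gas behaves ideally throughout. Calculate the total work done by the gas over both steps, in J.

238 J

n = P₁V₁/(RT₁) = 178×3.78/(8.314×587) = 0.138 mol.
Step 1 — Isothermal: T stays 587 K; PV = const ⇒ V₂ = 1.67 L, P₂ = 404 kPa.
ΔU = 0 (ideal gas, T constant).
W = nRT ln(V₂/V₁) = 0.138×8.314×587×ln(0.441) = -551 J.
Q = ΔU + W = -551 J.
State after step 1: P = 404 kPa, V = 1.67 L, T = 587 K.
Step 2 — Polytropic n=1.54: T₂ = T₁(V₁/V₂)^(n−1) = 587×(0.156)^0.54 = 215 K; P₂ = P₁(V₁/V₂)^n = 23.0 kPa.
W = (P₁V₁−P₂V₂)/(n−1) = (404×1.67−23.0×10.7)/0.54 = 790 J.
ΔU = nCvΔT = 0.138×12.5×(215−587) = -640 J.
Q = ΔU + W = 150 J.
Net over both steps: W = 238 J, Q = -401 J, ΔU = -640 J.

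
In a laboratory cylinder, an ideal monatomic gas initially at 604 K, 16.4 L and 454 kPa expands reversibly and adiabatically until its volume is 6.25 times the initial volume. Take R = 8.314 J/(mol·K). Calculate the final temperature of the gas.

178 K

Adiabatic: TV^(γ−1) = const ⇒ T₂ = 604×(0.160)^0.667 = 178 K; PV^γ = const ⇒ P₂ = 21.4 kPa.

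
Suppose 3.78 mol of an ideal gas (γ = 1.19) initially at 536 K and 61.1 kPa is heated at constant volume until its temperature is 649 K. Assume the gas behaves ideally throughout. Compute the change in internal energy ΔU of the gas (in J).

18700 J

V₁ = nRT₁/P₁ = 3.78×8.314×536/61.1 = 276 L.
Isochoric: V stays 276 L; P/T = const ⇒ T₂ = 649 K, P₂ = 74.0 kPa.
For an ideal gas ΔU = nCvΔT with Cv = R/(γ−1) = 43.8 J/(mol·K).
ΔU = 3.78×43.8×(649−536) = 18700 J.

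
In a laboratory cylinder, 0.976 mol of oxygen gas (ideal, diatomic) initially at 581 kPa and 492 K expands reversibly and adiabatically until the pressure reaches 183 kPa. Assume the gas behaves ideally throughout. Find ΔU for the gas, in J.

-2810 J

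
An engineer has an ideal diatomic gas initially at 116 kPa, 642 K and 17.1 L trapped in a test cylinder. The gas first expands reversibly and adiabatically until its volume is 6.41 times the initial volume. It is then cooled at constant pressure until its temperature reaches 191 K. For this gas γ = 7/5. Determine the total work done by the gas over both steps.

2250 J

n = P₁V₁/(RT₁) = 116×17.1/(8.314×642) = 0.372 mol.
Step 1 — Adiabatic: TV^(γ−1) = const ⇒ T₂ = 642×(0.156)^0.400 = 305 K; PV^γ = const ⇒ P₂ = 8.61 kPa.
ΔU = nCvΔT = 0.372×20.8×(305−642) = -2600 J.
Q = 0 for an adiabatic process, so W = −ΔU = 2600 J.
State after step 1: P = 8.61 kPa, V = 110 L, T = 305 K.
Step 2 — Isobaric: P stays 8.61 kPa; V/T = const ⇒ T₂ = 191 K, V₂ = 68.6 L.
W = PΔV = 8.61×(68.6−110) kPa·L = -353 J.
ΔU = nCvΔT = 0.372×20.8×(191−305) = -883 J.
Q = ΔU + W = nCpΔT = -1240 J.
Net over both steps: W = 2250 J, Q = -1240 J, ΔU = -3480 J.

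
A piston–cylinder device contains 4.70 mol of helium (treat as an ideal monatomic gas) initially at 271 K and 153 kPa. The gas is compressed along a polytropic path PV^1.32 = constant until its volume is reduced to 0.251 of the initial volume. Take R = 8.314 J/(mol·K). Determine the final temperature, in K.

V₁ = nRT₁/P₁ = 4.70×8.314×271/153 = 69.2 L.
Polytropic n=1.32: T₂ = T₁(V₁/V₂)^(n−1) = 271×(3.98)^0.32 = 422 K; P₂ = P₁(V₁/V₂)^n = 949 kPa.

422 K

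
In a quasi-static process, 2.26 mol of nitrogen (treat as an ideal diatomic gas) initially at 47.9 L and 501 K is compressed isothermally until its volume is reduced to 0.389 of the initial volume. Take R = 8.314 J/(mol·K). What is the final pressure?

P₁ = nRT₁/V₁ = 2.26×8.314×501/47.9 = 197 kPa.
Isothermal: T stays 501 K; PV = const ⇒ V₂ = 18.6 L, P₂ = 505 kPa.

505 kPa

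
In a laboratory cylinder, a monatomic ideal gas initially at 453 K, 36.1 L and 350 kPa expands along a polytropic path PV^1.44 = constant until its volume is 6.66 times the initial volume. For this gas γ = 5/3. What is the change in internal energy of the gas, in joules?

-10700 J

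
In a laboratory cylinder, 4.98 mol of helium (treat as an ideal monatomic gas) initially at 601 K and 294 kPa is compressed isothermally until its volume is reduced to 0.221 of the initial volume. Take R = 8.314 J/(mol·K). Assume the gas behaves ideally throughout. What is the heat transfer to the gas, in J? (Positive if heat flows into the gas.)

-37600 J

V₁ = nRT₁/P₁ = 4.98×8.314×601/294 = 84.6 L.
Isothermal: T stays 601 K; PV = const ⇒ V₂ = 18.7 L, P₂ = 1330 kPa.
ΔU = 0 (ideal gas, T constant).
W = nRT ln(V₂/V₁) = 4.98×8.314×601×ln(0.221) = -37600 J.
Q = ΔU + W = -37600 J.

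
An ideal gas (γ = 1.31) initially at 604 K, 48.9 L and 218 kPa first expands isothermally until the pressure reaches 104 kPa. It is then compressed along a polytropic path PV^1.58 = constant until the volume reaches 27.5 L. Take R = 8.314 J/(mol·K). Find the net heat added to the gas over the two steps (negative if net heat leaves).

26200 J

n = P₁V₁/(RT₁) = 218×48.9/(8.314×604) = 2.12 mol.
Step 1 — Isothermal: T stays 604 K; PV = const ⇒ V₂ = 103 L, P₂ = 104 kPa.
ΔU = 0 (ideal gas, T constant).
W = nRT ln(V₂/V₁) = 2.12×8.314×604×ln(2.10) = 7890 J.
Q = ΔU + W = 7890 J.
State after step 1: P = 104 kPa, V = 103 L, T = 604 K.
Step 2 — Polytropic n=1.58: T₂ = T₁(V₁/V₂)^(n−1) = 604×(3.73)^0.58 = 1300 K; P₂ = P₁(V₁/V₂)^n = 831 kPa.
W = (P₁V₁−P₂V₂)/(n−1) = (104×103−831×27.5)/0.58 = -21000 J.
ΔU = nCvΔT = 2.12×26.8×(1300−604) = 39400 J.
Q = ΔU + W = 18300 J.
Net over both steps: W = -13200 J, Q = 26200 J, ΔU = 39400 J.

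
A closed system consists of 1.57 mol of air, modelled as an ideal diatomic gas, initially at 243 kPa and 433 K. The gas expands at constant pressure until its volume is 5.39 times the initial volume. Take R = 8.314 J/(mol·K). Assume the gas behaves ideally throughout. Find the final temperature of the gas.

V₁ = nRT₁/P₁ = 1.57×8.314×433/243 = 23.3 L.
Isobaric: P stays 243 kPa; V/T = const ⇒ T₂ = 2330 K, V₂ = 125 L.

2330 K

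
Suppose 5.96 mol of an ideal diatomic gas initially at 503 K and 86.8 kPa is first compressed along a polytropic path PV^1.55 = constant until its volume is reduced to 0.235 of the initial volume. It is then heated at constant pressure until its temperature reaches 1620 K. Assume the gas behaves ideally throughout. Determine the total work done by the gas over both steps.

V₁ = nRT₁/P₁ = 5.96×8.314×503/86.8 = 287 L.
Step 1 — Polytropic n=1.55: T₂ = T₁(V₁/V₂)^(n−1) = 503×(4.26)^0.55 = 1120 K; P₂ = P₁(V₁/V₂)^n = 819 kPa.
W = (P₁V₁−P₂V₂)/(n−1) = (86.8×287−819×67.5)/0.55 = -55200 J.
ΔU = nCvΔT = 5.96×20.8×(1120−503) = 75900 J.
Q = ΔU + W = 20700 J.
State after step 1: P = 819 kPa, V = 67.5 L, T = 1120 K.
Step 2 — Isobaric: P stays 819 kPa; V/T = const ⇒ T₂ = 1620 K, V₂ = 98.0 L.
W = PΔV = 819×(98.0−67.5) kPa·L = 25000 J.
ΔU = nCvΔT = 5.96×20.8×(1620−1120) = 62500 J.
Q = ΔU + W = nCpΔT = 87500 J.
Net over both steps: W = -30200 J, Q = 108000 J, ΔU = 138000 J.

-30200 J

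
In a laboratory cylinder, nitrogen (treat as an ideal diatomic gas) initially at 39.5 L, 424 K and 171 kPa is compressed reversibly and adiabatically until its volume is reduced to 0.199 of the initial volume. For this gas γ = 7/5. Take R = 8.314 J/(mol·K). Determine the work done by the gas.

-15300 J

n = P₁V₁/(RT₁) = 171×39.5/(8.314×424) = 1.92 mol.
Adiabatic: TV^(γ−1) = const ⇒ T₂ = 424×(5.03)^0.400 = 809 K; PV^γ = const ⇒ P₂ = 1640 kPa.
ΔU = nCvΔT = 1.92×20.8×(809−424) = 15300 J.
Q = 0 for an adiabatic process, so W = −ΔU = -15300 J.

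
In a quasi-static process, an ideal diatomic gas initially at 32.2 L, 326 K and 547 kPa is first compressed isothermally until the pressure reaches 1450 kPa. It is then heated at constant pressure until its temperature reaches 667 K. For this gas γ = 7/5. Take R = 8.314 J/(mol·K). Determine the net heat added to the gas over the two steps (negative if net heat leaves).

n = P₁V₁/(RT₁) = 547×32.2/(8.314×326) = 6.50 mol.
Step 1 — Isothermal: T stays 326 K; PV = const ⇒ V₂ = 12.1 L, P₂ = 1450 kPa.
ΔU = 0 (ideal gas, T constant).
W = nRT ln(V₂/V₁) = 6.50×8.314×326×ln(0.377) = -17200 J.
Q = ΔU + W = -17200 J.
State after step 1: P = 1450 kPa, V = 12.1 L, T = 326 K.
Step 2 — Isobaric: P stays 1450 kPa; V/T = const ⇒ T₂ = 667 K, V₂ = 24.9 L.
W = PΔV = 1450×(24.9−12.1) kPa·L = 18400 J.
ΔU = nCvΔT = 6.50×20.8×(667−326) = 46100 J.
Q = ΔU + W = nCpΔT = 64500 J.
Net over both steps: W = 1250 J, Q = 47300 J, ΔU = 46100 J.

47300 J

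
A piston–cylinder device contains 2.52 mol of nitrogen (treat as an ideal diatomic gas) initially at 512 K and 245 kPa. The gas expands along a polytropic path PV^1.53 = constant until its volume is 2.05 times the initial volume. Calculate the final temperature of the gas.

350 K

V₁ = nRT₁/P₁ = 2.52×8.314×512/245 = 43.8 L.
Polytropic n=1.53: T₂ = T₁(V₁/V₂)^(n−1) = 512×(0.488)^0.53 = 350 K; P₂ = P₁(V₁/V₂)^n = 81.7 kPa.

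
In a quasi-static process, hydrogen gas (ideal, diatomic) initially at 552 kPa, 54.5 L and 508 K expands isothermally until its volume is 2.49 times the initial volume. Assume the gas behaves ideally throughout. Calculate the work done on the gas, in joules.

n = P₁V₁/(RT₁) = 552×54.5/(8.314×508) = 7.12 mol.
Isothermal: T stays 508 K; PV = const ⇒ V₂ = 136 L, P₂ = 222 kPa.
W = nRT ln(V₂/V₁) = 7.12×8.314×508×ln(2.49) = 27400 J.
Work done on the gas = −W_by = -27400 J.

-27400 J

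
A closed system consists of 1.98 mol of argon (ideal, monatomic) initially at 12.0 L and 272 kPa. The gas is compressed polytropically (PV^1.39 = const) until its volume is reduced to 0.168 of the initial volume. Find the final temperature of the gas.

T₁ = P₁V₁/(nR) = 272×12.0/(1.98×8.314) = 198 K.
Polytropic n=1.39: T₂ = T₁(V₁/V₂)^(n−1) = 198×(5.95)^0.39 = 398 K; P₂ = P₁(V₁/V₂)^n = 3250 kPa.

398 K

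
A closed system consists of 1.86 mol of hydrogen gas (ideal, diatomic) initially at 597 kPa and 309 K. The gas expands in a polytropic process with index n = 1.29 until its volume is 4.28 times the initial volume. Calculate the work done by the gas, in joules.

5670 J

V₁ = nRT₁/P₁ = 1.86×8.314×309/597 = 8.00 L.
Polytropic n=1.29: T₂ = T₁(V₁/V₂)^(n−1) = 309×(0.234)^0.29 = 203 K; P₂ = P₁(V₁/V₂)^n = 91.5 kPa.
W = (P₁V₁−P₂V₂)/(n−1) = (597×8.00−91.5×34.3)/0.29 = 5670 J.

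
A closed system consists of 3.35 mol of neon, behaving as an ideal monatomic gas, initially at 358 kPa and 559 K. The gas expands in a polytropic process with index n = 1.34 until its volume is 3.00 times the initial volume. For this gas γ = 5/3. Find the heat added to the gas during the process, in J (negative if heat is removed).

V₁ = nRT₁/P₁ = 3.35×8.314×559/358 = 43.5 L.
Polytropic n=1.34: T₂ = T₁(V₁/V₂)^(n−1) = 559×(0.333)^0.34 = 385 K; P₂ = P₁(V₁/V₂)^n = 82.1 kPa.
W = (P₁V₁−P₂V₂)/(n−1) = (358×43.5−82.1×130)/0.34 = 14300 J.
ΔU = nCvΔT = 3.35×12.5×(385−559) = -7280 J.
Q = ΔU + W = 6990 J.

6990 J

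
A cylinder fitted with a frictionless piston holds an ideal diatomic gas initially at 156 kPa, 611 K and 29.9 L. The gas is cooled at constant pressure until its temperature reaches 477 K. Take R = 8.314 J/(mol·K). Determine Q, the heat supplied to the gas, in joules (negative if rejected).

n = P₁V₁/(RT₁) = 156×29.9/(8.314×611) = 0.918 mol.
Isobaric: P stays 156 kPa; V/T = const ⇒ T₂ = 477 K, V₂ = 23.3 L.
W = PΔV = 156×(23.3−29.9) kPa·L = -1020 J.
ΔU = nCvΔT = 0.918×20.8×(477−611) = -2560 J.
Q = ΔU + W = nCpΔT = -3580 J.

-3580 J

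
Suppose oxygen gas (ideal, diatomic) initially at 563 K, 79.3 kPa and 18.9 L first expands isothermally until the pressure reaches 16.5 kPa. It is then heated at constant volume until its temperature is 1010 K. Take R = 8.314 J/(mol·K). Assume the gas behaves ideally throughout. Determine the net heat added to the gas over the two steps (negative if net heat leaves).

5330 J

n = P₁V₁/(RT₁) = 79.3×18.9/(8.314×563) = 0.320 mol.
Step 1 — Isothermal: T stays 563 K; PV = const ⇒ V₂ = 90.8 L, P₂ = 16.5 kPa.
ΔU = 0 (ideal gas, T constant).
W = nRT ln(V₂/V₁) = 0.320×8.314×563×ln(4.81) = 2350 J.
Q = ΔU + W = 2350 J.
State after step 1: P = 16.5 kPa, V = 90.8 L, T = 563 K.
Step 2 — Isochoric: V stays 90.8 L; P/T = const ⇒ T₂ = 1010 K, P₂ = 29.6 kPa.
W = 0 (no volume change).
ΔU = nCvΔT = 0.320×20.8×(1010−563) = 2970 J.
Q = ΔU = 2970 J.
Net over both steps: W = 2350 J, Q = 5330 J, ΔU = 2970 J.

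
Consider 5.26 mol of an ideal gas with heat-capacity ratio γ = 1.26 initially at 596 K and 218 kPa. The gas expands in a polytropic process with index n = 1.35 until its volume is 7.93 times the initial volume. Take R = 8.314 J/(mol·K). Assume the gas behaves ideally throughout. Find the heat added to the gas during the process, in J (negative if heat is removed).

-13300 J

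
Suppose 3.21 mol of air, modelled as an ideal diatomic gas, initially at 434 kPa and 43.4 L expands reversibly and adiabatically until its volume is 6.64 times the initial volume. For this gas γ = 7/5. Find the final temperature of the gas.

T₁ = P₁V₁/(nR) = 434×43.4/(3.21×8.314) = 706 K.
Adiabatic: TV^(γ−1) = const ⇒ T₂ = 706×(0.151)^0.400 = 331 K; PV^γ = const ⇒ P₂ = 30.7 kPa.

331 K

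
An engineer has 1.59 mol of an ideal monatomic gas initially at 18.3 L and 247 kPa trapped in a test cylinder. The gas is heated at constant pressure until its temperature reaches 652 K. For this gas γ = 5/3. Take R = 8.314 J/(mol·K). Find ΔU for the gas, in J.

6150 J

T₁ = P₁V₁/(nR) = 247×18.3/(1.59×8.314) = 342 K.
Isobaric: P stays 247 kPa; V/T = const ⇒ T₂ = 652 K, V₂ = 34.9 L.
For an ideal gas ΔU = nCvΔT with Cv = (3/2)R = 12.5 J/(mol·K).
ΔU = 1.59×12.5×(652−342) = 6150 J.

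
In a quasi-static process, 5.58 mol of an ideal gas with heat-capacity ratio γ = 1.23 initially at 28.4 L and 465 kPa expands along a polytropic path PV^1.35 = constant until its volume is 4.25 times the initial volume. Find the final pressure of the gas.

65.9 kPa

T₁ = P₁V₁/(nR) = 465×28.4/(5.58×8.314) = 285 K.
Polytropic n=1.35: T₂ = T₁(V₁/V₂)^(n−1) = 285×(0.235)^0.35 = 172 K; P₂ = P₁(V₁/V₂)^n = 65.9 kPa.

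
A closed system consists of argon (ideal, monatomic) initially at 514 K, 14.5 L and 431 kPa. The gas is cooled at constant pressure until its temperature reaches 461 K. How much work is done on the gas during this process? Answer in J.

644 J

n = P₁V₁/(RT₁) = 431×14.5/(8.314×514) = 1.46 mol.
Isobaric: P stays 431 kPa; V/T = const ⇒ T₂ = 461 K, V₂ = 13.0 L.
W = PΔV = 431×(13.0−14.5) kPa·L = -644 J.
Work done on the gas = −W_by = 644 J.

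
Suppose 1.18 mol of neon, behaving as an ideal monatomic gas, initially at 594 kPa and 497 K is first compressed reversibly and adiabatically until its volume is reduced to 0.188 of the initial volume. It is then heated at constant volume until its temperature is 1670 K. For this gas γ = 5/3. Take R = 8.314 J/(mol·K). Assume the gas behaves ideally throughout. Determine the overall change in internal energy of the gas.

V₁ = nRT₁/P₁ = 1.18×8.314×497/594 = 8.21 L.
Step 1 — Adiabatic: TV^(γ−1) = const ⇒ T₂ = 497×(5.32)^0.667 = 1510 K; PV^γ = const ⇒ P₂ = 9630 kPa.
ΔU = nCvΔT = 1.18×12.5×(1510−497) = 15000 J.
Q = 0 for an adiabatic process, so W = −ΔU = -15000 J.
State after step 1: P = 9630 kPa, V = 1.54 L, T = 1510 K.
Step 2 — Isochoric: V stays 1.54 L; P/T = const ⇒ T₂ = 1670 K, P₂ = 10600 kPa.
W = 0 (no volume change).
ΔU = nCvΔT = 1.18×12.5×(1670−1510) = 2290 J.
Q = ΔU = 2290 J.
Net over both steps: W = -15000 J, Q = 2290 J, ΔU = 17300 J.

17300 J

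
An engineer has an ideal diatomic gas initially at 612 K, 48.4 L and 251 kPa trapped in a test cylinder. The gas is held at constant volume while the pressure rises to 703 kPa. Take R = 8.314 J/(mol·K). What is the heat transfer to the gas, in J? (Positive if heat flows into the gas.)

54700 J

n = P₁V₁/(RT₁) = 251×48.4/(8.314×612) = 2.39 mol.
Isochoric: V stays 48.4 L; P/T = const ⇒ T₂ = 1710 K, P₂ = 703 kPa.
W = 0 (no volume change).
ΔU = nCvΔT = 2.39×20.8×(1710−612) = 54700 J.
Q = ΔU = 54700 J.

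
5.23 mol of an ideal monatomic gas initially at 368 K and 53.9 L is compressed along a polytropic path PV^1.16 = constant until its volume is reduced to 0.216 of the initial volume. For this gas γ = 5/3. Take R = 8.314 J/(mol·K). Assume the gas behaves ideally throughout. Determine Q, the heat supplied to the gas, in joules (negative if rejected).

P₁ = nRT₁/V₁ = 5.23×8.314×368/53.9 = 297 kPa.
Polytropic n=1.16: T₂ = T₁(V₁/V₂)^(n−1) = 368×(4.63)^0.16 = 470 K; P₂ = P₁(V₁/V₂)^n = 1760 kPa.
W = (P₁V₁−P₂V₂)/(n−1) = (297×53.9−1760×11.6)/0.16 = -27800 J.
ΔU = nCvΔT = 5.23×12.5×(470−368) = 6670 J.
Q = ΔU + W = -21100 J.

-21100 J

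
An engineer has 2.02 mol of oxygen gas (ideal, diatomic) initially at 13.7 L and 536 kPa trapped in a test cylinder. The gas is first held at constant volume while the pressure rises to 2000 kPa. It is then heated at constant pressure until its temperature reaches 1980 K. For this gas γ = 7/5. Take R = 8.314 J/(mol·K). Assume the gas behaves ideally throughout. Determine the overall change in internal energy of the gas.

64800 J

T₁ = P₁V₁/(nR) = 536×13.7/(2.02×8.314) = 437 K.
Step 1 — Isochoric: V stays 13.7 L; P/T = const ⇒ T₂ = 1630 K, P₂ = 2000 kPa.
W = 0 (no volume change).
ΔU = nCvΔT = 2.02×20.8×(1630−437) = 50100 J.
Q = ΔU = 50100 J.
State after step 1: P = 2000 kPa, V = 13.7 L, T = 1630 K.
Step 2 — Isobaric: P stays 2000 kPa; V/T = const ⇒ T₂ = 1980 K, V₂ = 16.6 L.
W = PΔV = 2000×(16.6−13.7) kPa·L = 5850 J.
ΔU = nCvΔT = 2.02×20.8×(1980−1630) = 14600 J.
Q = ΔU + W = nCpΔT = 20500 J.
Net over both steps: W = 5850 J, Q = 70600 J, ΔU = 64800 J.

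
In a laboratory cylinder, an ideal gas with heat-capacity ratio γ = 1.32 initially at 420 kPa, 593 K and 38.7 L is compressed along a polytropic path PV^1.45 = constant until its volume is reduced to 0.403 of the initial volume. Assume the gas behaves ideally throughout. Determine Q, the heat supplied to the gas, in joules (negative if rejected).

7410 J

n = P₁V₁/(RT₁) = 420×38.7/(8.314×593) = 3.30 mol.
Polytropic n=1.45: T₂ = T₁(V₁/V₂)^(n−1) = 593×(2.48)^0.45 = 893 K; P₂ = P₁(V₁/V₂)^n = 1570 kPa.
W = (P₁V₁−P₂V₂)/(n−1) = (420×38.7−1570×15.6)/0.45 = -18300 J.
ΔU = nCvΔT = 3.30×26.0×(893−593) = 25700 J.
Q = ΔU + W = 7410 J.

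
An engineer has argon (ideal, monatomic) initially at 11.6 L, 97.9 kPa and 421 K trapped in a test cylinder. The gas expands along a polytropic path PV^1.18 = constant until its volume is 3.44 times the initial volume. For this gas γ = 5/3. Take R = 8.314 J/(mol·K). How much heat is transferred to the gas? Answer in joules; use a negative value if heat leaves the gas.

n = P₁V₁/(RT₁) = 97.9×11.6/(8.314×421) = 0.324 mol.
Polytropic n=1.18: T₂ = T₁(V₁/V₂)^(n−1) = 421×(0.291)^0.18 = 337 K; P₂ = P₁(V₁/V₂)^n = 22.8 kPa.
W = (P₁V₁−P₂V₂)/(n−1) = (97.9×11.6−22.8×39.9)/0.18 = 1260 J.
ΔU = nCvΔT = 0.324×12.5×(337−421) = -340 J.
Q = ΔU + W = 918 J.

918 J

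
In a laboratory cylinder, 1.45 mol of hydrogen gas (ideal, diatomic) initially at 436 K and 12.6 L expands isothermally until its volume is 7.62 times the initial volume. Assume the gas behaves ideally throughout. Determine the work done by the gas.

10700 J

P₁ = nRT₁/V₁ = 1.45×8.314×436/12.6 = 417 kPa.
Isothermal: T stays 436 K; PV = const ⇒ V₂ = 96.0 L, P₂ = 54.7 kPa.
W = nRT ln(V₂/V₁) = 1.45×8.314×436×ln(7.62) = 10700 J.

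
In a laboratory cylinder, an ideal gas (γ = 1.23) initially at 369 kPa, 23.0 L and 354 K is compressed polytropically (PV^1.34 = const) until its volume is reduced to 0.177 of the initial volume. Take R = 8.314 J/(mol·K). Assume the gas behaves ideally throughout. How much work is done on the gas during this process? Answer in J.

n = P₁V₁/(RT₁) = 369×23.0/(8.314×354) = 2.88 mol.
Polytropic n=1.34: T₂ = T₁(V₁/V₂)^(n−1) = 354×(5.65)^0.34 = 638 K; P₂ = P₁(V₁/V₂)^n = 3760 kPa.
W = (P₁V₁−P₂V₂)/(n−1) = (369×23.0−3760×4.07)/0.34 = -20000 J.
Work done on the gas = −W_by = 20000 J.

20000 J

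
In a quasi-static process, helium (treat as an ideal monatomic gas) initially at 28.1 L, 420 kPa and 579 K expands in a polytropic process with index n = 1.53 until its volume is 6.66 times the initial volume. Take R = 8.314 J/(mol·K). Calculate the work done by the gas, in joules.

n = P₁V₁/(RT₁) = 420×28.1/(8.314×579) = 2.45 mol.
Polytropic n=1.53: T₂ = T₁(V₁/V₂)^(n−1) = 579×(0.150)^0.53 = 212 K; P₂ = P₁(V₁/V₂)^n = 23.1 kPa.
W = (P₁V₁−P₂V₂)/(n−1) = (420×28.1−23.1×187)/0.53 = 14100 J.

14100 J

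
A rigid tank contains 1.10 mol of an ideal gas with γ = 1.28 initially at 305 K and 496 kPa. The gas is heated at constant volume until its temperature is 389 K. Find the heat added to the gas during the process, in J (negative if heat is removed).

2740 J

V₁ = nRT₁/P₁ = 1.10×8.314×305/496 = 5.62 L.
Isochoric: V stays 5.62 L; P/T = const ⇒ T₂ = 389 K, P₂ = 633 kPa.
W = 0 (no volume change).
ΔU = nCvΔT = 1.10×29.7×(389−305) = 2740 J.
Q = ΔU = 2740 J.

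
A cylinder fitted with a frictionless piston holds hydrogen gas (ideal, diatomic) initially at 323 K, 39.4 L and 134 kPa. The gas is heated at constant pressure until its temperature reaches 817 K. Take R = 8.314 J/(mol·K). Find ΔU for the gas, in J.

n = P₁V₁/(RT₁) = 134×39.4/(8.314×323) = 1.97 mol.
Isobaric: P stays 134 kPa; V/T = const ⇒ T₂ = 817 K, V₂ = 99.7 L.
For an ideal gas ΔU = nCvΔT with Cv = (5/2)R = 20.8 J/(mol·K).
ΔU = 1.97×20.8×(817−323) = 20200 J.

20200 J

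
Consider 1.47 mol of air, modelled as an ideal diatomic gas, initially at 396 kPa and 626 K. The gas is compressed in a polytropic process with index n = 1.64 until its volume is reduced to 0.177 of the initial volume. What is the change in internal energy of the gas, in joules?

V₁ = nRT₁/P₁ = 1.47×8.314×626/396 = 19.3 L.
Polytropic n=1.64: T₂ = T₁(V₁/V₂)^(n−1) = 626×(5.65)^0.64 = 1900 K; P₂ = P₁(V₁/V₂)^n = 6780 kPa.
For an ideal gas ΔU = nCvΔT with Cv = (5/2)R = 20.8 J/(mol·K).
ΔU = 1.47×20.8×(1900−626) = 38800 J.

38800 J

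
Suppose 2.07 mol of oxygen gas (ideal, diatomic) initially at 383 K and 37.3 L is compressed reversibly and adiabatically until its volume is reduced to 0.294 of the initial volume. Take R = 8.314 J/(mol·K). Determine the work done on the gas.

10400 J

P₁ = nRT₁/V₁ = 2.07×8.314×383/37.3 = 177 kPa.
Adiabatic: TV^(γ−1) = const ⇒ T₂ = 383×(3.40)^0.400 = 625 K; PV^γ = const ⇒ P₂ = 981 kPa.
ΔU = nCvΔT = 2.07×20.8×(625−383) = 10400 J.
Q = 0 for an adiabatic process, so W = −ΔU = -10400 J.
Work done on the gas = −W_by = 10400 J.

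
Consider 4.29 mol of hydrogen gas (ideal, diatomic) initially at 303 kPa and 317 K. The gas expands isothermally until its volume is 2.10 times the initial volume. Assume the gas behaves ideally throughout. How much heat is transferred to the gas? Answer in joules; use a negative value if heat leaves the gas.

8390 J

V₁ = nRT₁/P₁ = 4.29×8.314×317/303 = 37.3 L.
Isothermal: T stays 317 K; PV = const ⇒ V₂ = 78.4 L, P₂ = 144 kPa.
ΔU = 0 (ideal gas, T constant).
W = nRT ln(V₂/V₁) = 4.29×8.314×317×ln(2.10) = 8390 J.
Q = ΔU + W = 8390 J.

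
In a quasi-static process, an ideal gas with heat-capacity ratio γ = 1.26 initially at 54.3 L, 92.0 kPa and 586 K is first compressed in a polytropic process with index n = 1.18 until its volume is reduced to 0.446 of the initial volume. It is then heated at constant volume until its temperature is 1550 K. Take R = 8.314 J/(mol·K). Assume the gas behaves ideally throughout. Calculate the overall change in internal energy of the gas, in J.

31600 J

n = P₁V₁/(RT₁) = 92.0×54.3/(8.314×586) = 1.03 mol.
Step 1 — Polytropic n=1.18: T₂ = T₁(V₁/V₂)^(n−1) = 586×(2.24)^0.18 = 678 K; P₂ = P₁(V₁/V₂)^n = 239 kPa.
W = (P₁V₁−P₂V₂)/(n−1) = (92.0×54.3−239×24.2)/0.18 = -4340 J.
ΔU = nCvΔT = 1.03×32.0×(678−586) = 3010 J.
Q = ΔU + W = -1340 J.
State after step 1: P = 239 kPa, V = 24.2 L, T = 678 K.
Step 2 — Isochoric: V stays 24.2 L; P/T = const ⇒ T₂ = 1550 K, P₂ = 546 kPa.
W = 0 (no volume change).
ΔU = nCvΔT = 1.03×32.0×(1550−678) = 28600 J.
Q = ΔU = 28600 J.
Net over both steps: W = -4340 J, Q = 27300 J, ΔU = 31600 J.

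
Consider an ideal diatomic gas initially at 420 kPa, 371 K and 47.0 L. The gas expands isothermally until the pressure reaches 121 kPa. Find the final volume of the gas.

163 L

Isothermal: T stays 371 K; PV = const ⇒ V₂ = 163 L, P₂ = 121 kPa.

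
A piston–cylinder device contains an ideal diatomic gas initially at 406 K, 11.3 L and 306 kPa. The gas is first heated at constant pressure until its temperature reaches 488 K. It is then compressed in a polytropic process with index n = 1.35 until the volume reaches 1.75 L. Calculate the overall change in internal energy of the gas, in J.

12600 J

n = P₁V₁/(RT₁) = 306×11.3/(8.314×406) = 1.02 mol.
Step 1 — Isobaric: P stays 306 kPa; V/T = const ⇒ T₂ = 488 K, V₂ = 13.6 L.
W = PΔV = 306×(13.6−11.3) kPa·L = 698 J.
ΔU = nCvΔT = 1.02×20.8×(488−406) = 1750 J.
Q = ΔU + W = nCpΔT = 2440 J.
State after step 1: P = 306 kPa, V = 13.6 L, T = 488 K.
Step 2 — Polytropic n=1.35: T₂ = T₁(V₁/V₂)^(n−1) = 488×(7.76)^0.35 = 1000 K; P₂ = P₁(V₁/V₂)^n = 4870 kPa.
W = (P₁V₁−P₂V₂)/(n−1) = (306×13.6−4870×1.75)/0.35 = -12500 J.
ΔU = nCvΔT = 1.02×20.8×(1000−488) = 10900 J.
Q = ΔU + W = -1560 J.
Net over both steps: W = -11800 J, Q = 888 J, ΔU = 12600 J.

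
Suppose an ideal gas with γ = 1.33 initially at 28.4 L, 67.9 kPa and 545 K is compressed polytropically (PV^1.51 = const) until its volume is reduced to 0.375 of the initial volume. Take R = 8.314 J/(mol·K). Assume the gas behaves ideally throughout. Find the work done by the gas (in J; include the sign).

n = P₁V₁/(RT₁) = 67.9×28.4/(8.314×545) = 0.426 mol.
Polytropic n=1.51: T₂ = T₁(V₁/V₂)^(n−1) = 545×(2.67)^0.51 = 899 K; P₂ = P₁(V₁/V₂)^n = 299 kPa.
W = (P₁V₁−P₂V₂)/(n−1) = (67.9×28.4−299×10.6)/0.51 = -2450 J.

-2450 J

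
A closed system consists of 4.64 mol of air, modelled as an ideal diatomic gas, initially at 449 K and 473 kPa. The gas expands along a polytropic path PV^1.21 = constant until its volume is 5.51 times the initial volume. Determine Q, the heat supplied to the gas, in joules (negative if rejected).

V₁ = nRT₁/P₁ = 4.64×8.314×449/473 = 36.6 L.
Polytropic n=1.21: T₂ = T₁(V₁/V₂)^(n−1) = 449×(0.181)^0.21 = 314 K; P₂ = P₁(V₁/V₂)^n = 60.0 kPa.
W = (P₁V₁−P₂V₂)/(n−1) = (473×36.6−60.0×202)/0.21 = 24800 J.
ΔU = nCvΔT = 4.64×20.8×(314−449) = -13000 J.
Q = ΔU + W = 11800 J.

11800 J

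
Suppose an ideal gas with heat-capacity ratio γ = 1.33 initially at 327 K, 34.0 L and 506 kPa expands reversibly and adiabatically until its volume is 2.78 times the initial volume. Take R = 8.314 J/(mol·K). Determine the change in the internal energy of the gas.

-14900 J

n = P₁V₁/(RT₁) = 506×34.0/(8.314×327) = 6.33 mol.
Adiabatic: TV^(γ−1) = const ⇒ T₂ = 327×(0.360)^0.330 = 233 K; PV^γ = const ⇒ P₂ = 130 kPa.
For an ideal gas ΔU = nCvΔT with Cv = R/(γ−1) = 25.2 J/(mol·K).
ΔU = 6.33×25.2×(233−327) = -14900 J.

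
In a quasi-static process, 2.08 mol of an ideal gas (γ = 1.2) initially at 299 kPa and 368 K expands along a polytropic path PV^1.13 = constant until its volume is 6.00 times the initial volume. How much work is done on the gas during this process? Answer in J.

-10200 J

V₁ = nRT₁/P₁ = 2.08×8.314×368/299 = 21.3 L.
Polytropic n=1.13: T₂ = T₁(V₁/V₂)^(n−1) = 368×(0.167)^0.13 = 292 K; P₂ = P₁(V₁/V₂)^n = 39.5 kPa.
W = (P₁V₁−P₂V₂)/(n−1) = (299×21.3−39.5×128)/0.13 = 10200 J.
Work done on the gas = −W_by = -10200 J.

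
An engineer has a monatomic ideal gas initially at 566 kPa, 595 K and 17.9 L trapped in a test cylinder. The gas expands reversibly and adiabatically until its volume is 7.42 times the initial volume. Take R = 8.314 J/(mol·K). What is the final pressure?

Adiabatic: TV^(γ−1) = const ⇒ T₂ = 595×(0.135)^0.667 = 156 K; PV^γ = const ⇒ P₂ = 20.1 kPa.

20.1 kPa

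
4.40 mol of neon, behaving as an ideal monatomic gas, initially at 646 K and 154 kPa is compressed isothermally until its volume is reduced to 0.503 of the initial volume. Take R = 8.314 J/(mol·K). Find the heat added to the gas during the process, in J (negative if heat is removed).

-16200 J

V₁ = nRT₁/P₁ = 4.40×8.314×646/154 = 153 L.
Isothermal: T stays 646 K; PV = const ⇒ V₂ = 77.2 L, P₂ = 306 kPa.
ΔU = 0 (ideal gas, T constant).
W = nRT ln(V₂/V₁) = 4.40×8.314×646×ln(0.503) = -16200 J.
Q = ΔU + W = -16200 J.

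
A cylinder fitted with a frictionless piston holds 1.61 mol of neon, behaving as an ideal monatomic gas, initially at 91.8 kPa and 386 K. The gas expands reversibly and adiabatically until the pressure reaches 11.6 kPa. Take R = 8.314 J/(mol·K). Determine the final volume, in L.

V₁ = nRT₁/P₁ = 1.61×8.314×386/91.8 = 56.3 L.
Adiabatic: T₂/T₁ = (P₂/P₁)^((γ−1)/γ) ⇒ T₂ = 386×(0.126)^0.400 = 169 K; V₂ = 195 L.

195 L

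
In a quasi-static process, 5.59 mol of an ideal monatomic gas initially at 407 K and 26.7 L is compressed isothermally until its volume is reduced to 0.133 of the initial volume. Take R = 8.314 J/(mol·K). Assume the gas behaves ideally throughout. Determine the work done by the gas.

-38200 J

P₁ = nRT₁/V₁ = 5.59×8.314×407/26.7 = 708 kPa.
Isothermal: T stays 407 K; PV = const ⇒ V₂ = 3.55 L, P₂ = 5330 kPa.
W = nRT ln(V₂/V₁) = 5.59×8.314×407×ln(0.133) = -38200 J.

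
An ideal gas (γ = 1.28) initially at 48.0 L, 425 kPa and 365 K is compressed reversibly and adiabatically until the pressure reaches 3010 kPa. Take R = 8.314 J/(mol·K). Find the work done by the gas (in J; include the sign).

n = P₁V₁/(RT₁) = 425×48.0/(8.314×365) = 6.72 mol.
Adiabatic: T₂/T₁ = (P₂/P₁)^((γ−1)/γ) ⇒ T₂ = 365×(7.08)^0.219 = 560 K; V₂ = 10.4 L.
ΔU = nCvΔT = 6.72×29.7×(560−365) = 38900 J.
Q = 0 for an adiabatic process, so W = −ΔU = -38900 J.

-38900 J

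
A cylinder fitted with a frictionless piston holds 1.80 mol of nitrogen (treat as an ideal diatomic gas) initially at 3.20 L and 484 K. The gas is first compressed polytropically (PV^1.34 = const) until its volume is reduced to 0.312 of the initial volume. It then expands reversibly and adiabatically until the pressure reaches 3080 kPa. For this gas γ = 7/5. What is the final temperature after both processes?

P₁ = nRT₁/V₁ = 1.80×8.314×484/3.20 = 2260 kPa.
Step 1 — Polytropic n=1.34: T₂ = T₁(V₁/V₂)^(n−1) = 484×(3.21)^0.34 = 719 K; P₂ = P₁(V₁/V₂)^n = 10800 kPa.
W = (P₁V₁−P₂V₂)/(n−1) = (2260×3.20−10800×0.998)/0.34 = -10400 J.
ΔU = nCvΔT = 1.80×20.8×(719−484) = 8800 J.
Q = ΔU + W = -1550 J.
State after step 1: P = 10800 kPa, V = 0.998 L, T = 719 K.
Step 2 — Adiabatic: T₂/T₁ = (P₂/P₁)^((γ−1)/γ) ⇒ T₂ = 719×(0.286)^0.286 = 503 K; V₂ = 2.44 L.
ΔU = nCvΔT = 1.80×20.8×(503−719) = -8100 J.
Q = 0 for an adiabatic process, so W = −ΔU = 8100 J.
Net over both steps: W = -2260 J, Q = -1550 J, ΔU = 703 J.

503 K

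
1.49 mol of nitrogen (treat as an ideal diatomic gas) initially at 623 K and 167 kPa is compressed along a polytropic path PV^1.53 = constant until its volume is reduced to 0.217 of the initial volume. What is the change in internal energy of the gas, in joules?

V₁ = nRT₁/P₁ = 1.49×8.314×623/167 = 46.2 L.
Polytropic n=1.53: T₂ = T₁(V₁/V₂)^(n−1) = 623×(4.61)^0.53 = 1400 K; P₂ = P₁(V₁/V₂)^n = 1730 kPa.
For an ideal gas ΔU = nCvΔT with Cv = (5/2)R = 20.8 J/(mol·K).
ΔU = 1.49×20.8×(1400−623) = 24100 J.

24100 J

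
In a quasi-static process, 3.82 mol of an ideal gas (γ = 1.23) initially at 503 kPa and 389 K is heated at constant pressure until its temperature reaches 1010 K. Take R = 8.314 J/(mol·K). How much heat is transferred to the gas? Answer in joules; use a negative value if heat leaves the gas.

105000 J

V₁ = nRT₁/P₁ = 3.82×8.314×389/503 = 24.6 L.
Isobaric: P stays 503 kPa; V/T = const ⇒ T₂ = 1010 K, V₂ = 63.8 L.
W = PΔV = 503×(63.8−24.6) kPa·L = 19700 J.
ΔU = nCvΔT = 3.82×36.1×(1010−389) = 85800 J.
Q = ΔU + W = nCpΔT = 105000 J.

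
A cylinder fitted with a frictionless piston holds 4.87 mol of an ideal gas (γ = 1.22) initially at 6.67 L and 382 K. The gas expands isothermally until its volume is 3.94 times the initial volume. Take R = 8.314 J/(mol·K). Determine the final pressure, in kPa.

P₁ = nRT₁/V₁ = 4.87×8.314×382/6.67 = 2320 kPa.
Isothermal: T stays 382 K; PV = const ⇒ V₂ = 26.3 L, P₂ = 589 kPa.

589 kPa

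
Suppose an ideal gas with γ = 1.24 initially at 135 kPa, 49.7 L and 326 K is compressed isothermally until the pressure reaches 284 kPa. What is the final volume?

Isothermal: T stays 326 K; PV = const ⇒ V₂ = 23.6 L, P₂ = 284 kPa.

23.6 L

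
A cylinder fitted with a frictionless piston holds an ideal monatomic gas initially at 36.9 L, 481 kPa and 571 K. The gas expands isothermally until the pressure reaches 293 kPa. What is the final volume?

Isothermal: T stays 571 K; PV = const ⇒ V₂ = 60.6 L, P₂ = 293 kPa.

60.6 L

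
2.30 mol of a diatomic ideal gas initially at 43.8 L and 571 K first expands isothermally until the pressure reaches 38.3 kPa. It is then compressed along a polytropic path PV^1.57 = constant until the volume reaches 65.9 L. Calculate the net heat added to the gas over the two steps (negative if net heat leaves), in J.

P₁ = nRT₁/V₁ = 2.30×8.314×571/43.8 = 249 kPa.
Step 1 — Isothermal: T stays 571 K; PV = const ⇒ V₂ = 285 L, P₂ = 38.3 kPa.
ΔU = 0 (ideal gas, T constant).
W = nRT ln(V₂/V₁) = 2.30×8.314×571×ln(6.51) = 20500 J.
Q = ΔU + W = 20500 J.
State after step 1: P = 38.3 kPa, V = 285 L, T = 571 K.
Step 2 — Polytropic n=1.57: T₂ = T₁(V₁/V₂)^(n−1) = 571×(4.33)^0.57 = 1320 K; P₂ = P₁(V₁/V₂)^n = 382 kPa.
W = (P₁V₁−P₂V₂)/(n−1) = (38.3×285−382×65.9)/0.57 = -25000 J.
ΔU = nCvΔT = 2.30×20.8×(1320−571) = 35600 J.
Q = ΔU + W = 10600 J.
Net over both steps: W = -4540 J, Q = 31100 J, ΔU = 35600 J.

31100 J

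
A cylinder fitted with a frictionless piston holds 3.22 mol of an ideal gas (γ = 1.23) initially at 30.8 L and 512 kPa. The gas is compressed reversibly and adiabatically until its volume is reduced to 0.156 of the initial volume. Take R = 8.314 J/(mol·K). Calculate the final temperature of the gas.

903 K

T₁ = P₁V₁/(nR) = 512×30.8/(3.22×8.314) = 589 K.
Adiabatic: TV^(γ−1) = const ⇒ T₂ = 589×(6.41)^0.230 = 903 K; PV^γ = const ⇒ P₂ = 5030 kPa.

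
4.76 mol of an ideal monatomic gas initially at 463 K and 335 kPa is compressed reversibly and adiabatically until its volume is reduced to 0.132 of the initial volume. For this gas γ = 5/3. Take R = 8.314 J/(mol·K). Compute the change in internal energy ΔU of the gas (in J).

78500 J

V₁ = nRT₁/P₁ = 4.76×8.314×463/335 = 54.7 L.
Adiabatic: TV^(γ−1) = const ⇒ T₂ = 463×(7.58)^0.667 = 1790 K; PV^γ = const ⇒ P₂ = 9790 kPa.
For an ideal gas ΔU = nCvΔT with Cv = (3/2)R = 12.5 J/(mol·K).
ΔU = 4.76×12.5×(1790−463) = 78500 J.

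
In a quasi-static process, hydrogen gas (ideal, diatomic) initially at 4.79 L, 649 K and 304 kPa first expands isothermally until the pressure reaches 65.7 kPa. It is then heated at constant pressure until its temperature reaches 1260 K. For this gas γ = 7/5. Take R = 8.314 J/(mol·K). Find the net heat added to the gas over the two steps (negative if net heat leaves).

n = P₁V₁/(RT₁) = 304×4.79/(8.314×649) = 0.270 mol.
Step 1 — Isothermal: T stays 649 K; PV = const ⇒ V₂ = 22.2 L, P₂ = 65.7 kPa.
ΔU = 0 (ideal gas, T constant).
W = nRT ln(V₂/V₁) = 0.270×8.314×649×ln(4.63) = 2230 J.
Q = ΔU + W = 2230 J.
State after step 1: P = 65.7 kPa, V = 22.2 L, T = 649 K.
Step 2 — Isobaric: P stays 65.7 kPa; V/T = const ⇒ T₂ = 1260 K, V₂ = 43.0 L.
W = PΔV = 65.7×(43.0−22.2) kPa·L = 1370 J.
ΔU = nCvΔT = 0.270×20.8×(1260−649) = 3430 J.
Q = ΔU + W = nCpΔT = 4800 J.
Net over both steps: W = 3600 J, Q = 7030 J, ΔU = 3430 J.

7030 J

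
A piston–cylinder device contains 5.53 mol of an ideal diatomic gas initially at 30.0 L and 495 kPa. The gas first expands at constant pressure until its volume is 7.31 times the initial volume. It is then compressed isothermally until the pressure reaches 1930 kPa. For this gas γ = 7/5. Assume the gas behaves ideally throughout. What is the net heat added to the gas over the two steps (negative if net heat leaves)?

180000 J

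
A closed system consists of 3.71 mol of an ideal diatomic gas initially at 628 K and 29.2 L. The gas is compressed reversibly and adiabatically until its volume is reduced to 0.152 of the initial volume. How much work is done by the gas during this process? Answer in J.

P₁ = nRT₁/V₁ = 3.71×8.314×628/29.2 = 663 kPa.
Adiabatic: TV^(γ−1) = const ⇒ T₂ = 628×(6.58)^0.400 = 1330 K; PV^γ = const ⇒ P₂ = 9270 kPa.
ΔU = nCvΔT = 3.71×20.8×(1330−628) = 54500 J.
Q = 0 for an adiabatic process, so W = −ΔU = -54500 J.

-54500 J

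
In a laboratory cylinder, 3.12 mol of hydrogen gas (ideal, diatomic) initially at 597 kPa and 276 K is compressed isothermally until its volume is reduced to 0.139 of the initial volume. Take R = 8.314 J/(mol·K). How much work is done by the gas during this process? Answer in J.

-14100 J

V₁ = nRT₁/P₁ = 3.12×8.314×276/597 = 12.0 L.
Isothermal: T stays 276 K; PV = const ⇒ V₂ = 1.67 L, P₂ = 4290 kPa.
W = nRT ln(V₂/V₁) = 3.12×8.314×276×ln(0.139) = -14100 J.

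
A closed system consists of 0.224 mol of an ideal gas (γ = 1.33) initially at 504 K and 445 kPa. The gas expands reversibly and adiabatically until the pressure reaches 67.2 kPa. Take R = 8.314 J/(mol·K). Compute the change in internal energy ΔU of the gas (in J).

V₁ = nRT₁/P₁ = 0.224×8.314×504/445 = 2.11 L.
Adiabatic: T₂/T₁ = (P₂/P₁)^((γ−1)/γ) ⇒ T₂ = 504×(0.151)^0.248 = 315 K; V₂ = 8.74 L.
For an ideal gas ΔU = nCvΔT with Cv = R/(γ−1) = 25.2 J/(mol·K).
ΔU = 0.224×25.2×(315−504) = -1060 J.

-1060 J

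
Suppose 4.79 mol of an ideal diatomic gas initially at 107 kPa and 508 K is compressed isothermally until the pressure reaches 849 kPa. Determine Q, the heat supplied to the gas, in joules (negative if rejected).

-41900 J

V₁ = nRT₁/P₁ = 4.79×8.314×508/107 = 189 L.
Isothermal: T stays 508 K; PV = const ⇒ V₂ = 23.8 L, P₂ = 849 kPa.
ΔU = 0 (ideal gas, T constant).
W = nRT ln(V₂/V₁) = 4.79×8.314×508×ln(0.126) = -41900 J.
Q = ΔU + W = -41900 J.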